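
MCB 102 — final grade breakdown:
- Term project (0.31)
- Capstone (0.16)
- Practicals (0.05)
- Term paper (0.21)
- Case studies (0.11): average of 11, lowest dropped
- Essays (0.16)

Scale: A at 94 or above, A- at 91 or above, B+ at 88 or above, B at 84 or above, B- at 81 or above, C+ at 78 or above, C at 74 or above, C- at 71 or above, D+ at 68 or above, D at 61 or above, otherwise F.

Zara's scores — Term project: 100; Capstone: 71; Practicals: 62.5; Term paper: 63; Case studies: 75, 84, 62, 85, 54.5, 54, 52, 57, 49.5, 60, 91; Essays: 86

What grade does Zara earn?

C+

Case studies: drop 49.5 → average of remaining 10 = 674.5/10 = 67.45
Weighted total:
  Term project 100 × 0.31 = 31
  Capstone 71 × 0.16 = 11.36
  Practicals 62.5 × 0.05 = 3.125
  Term paper 63 × 0.21 = 13.23
  Case studies 67.45 × 0.11 = 7.4195
  Essays 86 × 0.16 = 13.76
Sum = 79.8945
79.8945 is ≥ 78 and < 81 → C+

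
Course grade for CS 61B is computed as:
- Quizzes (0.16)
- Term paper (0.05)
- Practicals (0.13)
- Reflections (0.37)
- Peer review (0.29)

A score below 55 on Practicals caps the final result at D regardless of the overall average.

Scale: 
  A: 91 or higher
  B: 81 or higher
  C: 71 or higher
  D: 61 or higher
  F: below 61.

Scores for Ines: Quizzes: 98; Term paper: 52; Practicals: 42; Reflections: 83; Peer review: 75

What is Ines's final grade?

Practicals score 42 < 55: minimum not met.
Weighted total:
  Quizzes 98 × 0.16 = 15.68
  Term paper 52 × 0.05 = 2.6
  Practicals 42 × 0.13 = 5.46
  Reflections 83 × 0.37 = 30.71
  Peer review 75 × 0.29 = 21.75
Sum = 76.2
76.2 would be C; cap at D applies → D.

D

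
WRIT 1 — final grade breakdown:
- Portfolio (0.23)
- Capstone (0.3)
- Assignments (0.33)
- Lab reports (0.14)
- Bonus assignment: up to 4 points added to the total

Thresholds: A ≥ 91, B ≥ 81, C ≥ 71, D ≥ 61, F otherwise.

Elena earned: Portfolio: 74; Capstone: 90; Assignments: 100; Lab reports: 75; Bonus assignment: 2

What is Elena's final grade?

B

Weighted total:
  Portfolio 74 × 0.23 = 17.02
  Capstone 90 × 0.3 = 27
  Assignments 100 × 0.33 = 33
  Lab reports 75 × 0.14 = 10.5
Sum = 87.52
Bonus assignment: 87.52 + 2 = 89.52
89.52 is ≥ 81 and < 91 → B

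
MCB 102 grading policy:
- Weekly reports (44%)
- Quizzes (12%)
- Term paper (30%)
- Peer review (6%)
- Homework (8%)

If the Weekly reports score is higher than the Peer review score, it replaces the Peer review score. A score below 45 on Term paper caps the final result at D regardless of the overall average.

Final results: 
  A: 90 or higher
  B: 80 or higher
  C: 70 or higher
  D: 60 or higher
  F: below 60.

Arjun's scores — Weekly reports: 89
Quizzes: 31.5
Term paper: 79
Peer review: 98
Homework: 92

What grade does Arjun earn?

C

Weekly reports (89) ≤ Peer review (98), so Peer review stays at 98.
Term paper score 79 ≥ 45: minimum met.
Weighted total:
  Weekly reports 89 × 0.44 = 39.16
  Quizzes 31.5 × 0.12 = 3.78
  Term paper 79 × 0.3 = 23.7
  Peer review 98 × 0.06 = 5.88
  Homework 92 × 0.08 = 7.36
Sum = 79.88
79.88 is ≥ 70 and < 80 → C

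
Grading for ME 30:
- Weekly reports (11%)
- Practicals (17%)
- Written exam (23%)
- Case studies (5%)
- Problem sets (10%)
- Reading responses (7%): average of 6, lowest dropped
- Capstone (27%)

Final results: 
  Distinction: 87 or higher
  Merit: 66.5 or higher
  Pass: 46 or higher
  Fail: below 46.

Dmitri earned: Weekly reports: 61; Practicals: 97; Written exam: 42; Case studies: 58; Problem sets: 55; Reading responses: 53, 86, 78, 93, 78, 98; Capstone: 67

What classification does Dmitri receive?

Reading responses: drop 53 → average of remaining 5 = 433/5 = 86.6
Weighted total:
  Weekly reports 61 × 0.11 = 6.71
  Practicals 97 × 0.17 = 16.49
  Written exam 42 × 0.23 = 9.66
  Case studies 58 × 0.05 = 2.9
  Problem sets 55 × 0.1 = 5.5
  Reading responses 86.6 × 0.07 = 6.062
  Capstone 67 × 0.27 = 18.09
Sum = 65.412
65.412 is ≥ 46 and < 66.5 → Pass

Pass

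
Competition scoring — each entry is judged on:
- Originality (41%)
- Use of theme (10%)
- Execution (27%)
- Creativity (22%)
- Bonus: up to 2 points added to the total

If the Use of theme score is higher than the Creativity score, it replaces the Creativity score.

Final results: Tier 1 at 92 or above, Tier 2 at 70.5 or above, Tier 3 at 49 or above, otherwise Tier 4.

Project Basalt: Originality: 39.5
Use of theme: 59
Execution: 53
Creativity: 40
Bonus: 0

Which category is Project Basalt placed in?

Tier 3

Use of theme (59) > Creativity (40), so Creativity counts as 59.
Weighted total:
  Originality 39.5 × 0.41 = 16.195
  Use of theme 59 × 0.1 = 5.9
  Execution 53 × 0.27 = 14.31
  Creativity 59 × 0.22 = 12.98
Sum = 49.385
Bonus: 49.385 + 0 = 49.385
49.385 is ≥ 49 and < 70.5 → Tier 3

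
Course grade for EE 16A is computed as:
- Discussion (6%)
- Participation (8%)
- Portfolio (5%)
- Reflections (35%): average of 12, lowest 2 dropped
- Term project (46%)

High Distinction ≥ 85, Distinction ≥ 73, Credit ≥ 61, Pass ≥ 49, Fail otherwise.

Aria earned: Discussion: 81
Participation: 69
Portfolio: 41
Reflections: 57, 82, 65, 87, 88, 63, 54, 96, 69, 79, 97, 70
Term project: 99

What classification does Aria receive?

Reflections: drop 54, 57 → average of remaining 10 = 796/10 = 79.6
Weighted total:
  Discussion 81 × 0.06 = 4.86
  Participation 69 × 0.08 = 5.52
  Portfolio 41 × 0.05 = 2.05
  Reflections 79.6 × 0.35 = 27.86
  Term project 99 × 0.46 = 45.54
Sum = 85.83
85.83 ≥ 85 → High Distinction

High Distinction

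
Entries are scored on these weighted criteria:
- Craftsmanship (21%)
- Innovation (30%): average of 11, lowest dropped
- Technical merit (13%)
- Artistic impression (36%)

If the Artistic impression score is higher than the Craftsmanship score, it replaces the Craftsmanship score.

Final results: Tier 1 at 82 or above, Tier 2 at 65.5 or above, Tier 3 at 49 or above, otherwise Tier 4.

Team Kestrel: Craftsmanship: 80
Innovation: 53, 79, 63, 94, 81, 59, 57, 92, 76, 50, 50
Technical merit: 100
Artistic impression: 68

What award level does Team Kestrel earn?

Tier 2

Innovation: drop 50 → average of remaining 10 = 704/10 = 70.4
Artistic impression (68) ≤ Craftsmanship (80), so Craftsmanship stays at 80.
Weighted total:
  Craftsmanship 80 × 0.21 = 16.8
  Innovation 70.4 × 0.3 = 21.12
  Technical merit 100 × 0.13 = 13
  Artistic impression 68 × 0.36 = 24.48
Sum = 75.4
75.4 is ≥ 65.5 and < 82 → Tier 2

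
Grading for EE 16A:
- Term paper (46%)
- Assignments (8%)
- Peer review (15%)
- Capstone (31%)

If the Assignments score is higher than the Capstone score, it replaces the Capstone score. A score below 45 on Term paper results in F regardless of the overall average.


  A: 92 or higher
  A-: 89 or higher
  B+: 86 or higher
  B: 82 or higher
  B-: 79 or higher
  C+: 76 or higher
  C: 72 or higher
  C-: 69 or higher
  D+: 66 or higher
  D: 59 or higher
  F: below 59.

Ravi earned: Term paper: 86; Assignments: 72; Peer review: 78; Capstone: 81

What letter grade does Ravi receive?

Assignments (72) ≤ Capstone (81), so Capstone stays at 81.
Term paper score 86 ≥ 45: minimum met.
Weighted total:
  Term paper 86 × 0.46 = 39.56
  Assignments 72 × 0.08 = 5.76
  Peer review 78 × 0.15 = 11.7
  Capstone 81 × 0.31 = 25.11
Sum = 82.13
82.13 is ≥ 82 and < 86 → B

B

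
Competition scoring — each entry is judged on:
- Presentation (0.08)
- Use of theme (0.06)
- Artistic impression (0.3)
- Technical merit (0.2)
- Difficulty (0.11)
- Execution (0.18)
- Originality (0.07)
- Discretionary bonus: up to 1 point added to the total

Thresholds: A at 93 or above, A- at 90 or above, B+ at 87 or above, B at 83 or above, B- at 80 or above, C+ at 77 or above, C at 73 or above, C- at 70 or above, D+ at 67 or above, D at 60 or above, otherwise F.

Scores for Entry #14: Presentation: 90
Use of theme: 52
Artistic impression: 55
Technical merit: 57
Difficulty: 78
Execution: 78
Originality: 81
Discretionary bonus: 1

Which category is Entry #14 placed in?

Weighted total:
  Presentation 90 × 0.08 = 7.2
  Use of theme 52 × 0.06 = 3.12
  Artistic impression 55 × 0.3 = 16.5
  Technical merit 57 × 0.2 = 11.4
  Difficulty 78 × 0.11 = 8.58
  Execution 78 × 0.18 = 14.04
  Originality 81 × 0.07 = 5.67
Sum = 66.51
Discretionary bonus: 66.51 + 1 = 67.51
67.51 is ≥ 67 and < 70 → D+

D+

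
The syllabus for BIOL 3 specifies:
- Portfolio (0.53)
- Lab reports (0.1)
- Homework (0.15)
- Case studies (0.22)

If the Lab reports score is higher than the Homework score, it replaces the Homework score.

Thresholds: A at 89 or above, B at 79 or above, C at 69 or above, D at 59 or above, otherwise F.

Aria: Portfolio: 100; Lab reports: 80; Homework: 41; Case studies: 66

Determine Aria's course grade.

B

Lab reports (80) > Homework (41), so Homework counts as 80.
Weighted total:
  Portfolio 100 × 0.53 = 53
  Lab reports 80 × 0.1 = 8
  Homework 80 × 0.15 = 12
  Case studies 66 × 0.22 = 14.52
Sum = 87.52
87.52 is ≥ 79 and < 89 → B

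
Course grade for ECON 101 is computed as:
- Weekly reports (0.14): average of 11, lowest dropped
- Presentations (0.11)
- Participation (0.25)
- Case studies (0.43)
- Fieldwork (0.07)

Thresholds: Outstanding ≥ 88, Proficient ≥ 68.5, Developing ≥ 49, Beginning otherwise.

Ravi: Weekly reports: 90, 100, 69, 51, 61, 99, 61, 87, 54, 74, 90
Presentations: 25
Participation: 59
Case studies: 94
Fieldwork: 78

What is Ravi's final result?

Proficient

Weekly reports: drop 51 → average of remaining 10 = 785/10 = 78.5
Weighted total:
  Weekly reports 78.5 × 0.14 = 10.99
  Presentations 25 × 0.11 = 2.75
  Participation 59 × 0.25 = 14.75
  Case studies 94 × 0.43 = 40.42
  Fieldwork 78 × 0.07 = 5.46
Sum = 74.37
74.37 is ≥ 68.5 and < 88 → Proficient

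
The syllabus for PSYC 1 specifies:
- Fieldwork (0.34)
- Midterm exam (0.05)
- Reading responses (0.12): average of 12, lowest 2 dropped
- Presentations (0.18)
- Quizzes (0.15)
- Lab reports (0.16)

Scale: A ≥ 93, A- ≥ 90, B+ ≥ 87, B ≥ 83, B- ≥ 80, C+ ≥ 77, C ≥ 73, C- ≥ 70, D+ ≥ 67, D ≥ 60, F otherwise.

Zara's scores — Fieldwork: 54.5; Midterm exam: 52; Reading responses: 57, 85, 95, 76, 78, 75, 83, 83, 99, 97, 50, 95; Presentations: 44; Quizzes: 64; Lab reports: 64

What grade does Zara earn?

F

Reading responses: drop 50, 57 → average of remaining 10 = 866/10 = 86.6
Weighted total:
  Fieldwork 54.5 × 0.34 = 18.53
  Midterm exam 52 × 0.05 = 2.6
  Reading responses 86.6 × 0.12 = 10.392
  Presentations 44 × 0.18 = 7.92
  Quizzes 64 × 0.15 = 9.6
  Lab reports 64 × 0.16 = 10.24
Sum = 59.282
59.282 < 60 → F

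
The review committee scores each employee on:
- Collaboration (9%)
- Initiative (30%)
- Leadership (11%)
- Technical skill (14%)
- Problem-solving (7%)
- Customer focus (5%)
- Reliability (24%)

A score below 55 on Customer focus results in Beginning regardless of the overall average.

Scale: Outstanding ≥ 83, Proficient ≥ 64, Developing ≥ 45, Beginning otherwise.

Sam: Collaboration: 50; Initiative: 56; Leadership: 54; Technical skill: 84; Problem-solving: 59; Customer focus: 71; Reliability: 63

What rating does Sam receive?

Customer focus score 71 ≥ 55: minimum met.
Weighted total:
  Collaboration 50 × 0.09 = 4.5
  Initiative 56 × 0.3 = 16.8
  Leadership 54 × 0.11 = 5.94
  Technical skill 84 × 0.14 = 11.76
  Problem-solving 59 × 0.07 = 4.13
  Customer focus 71 × 0.05 = 3.55
  Reliability 63 × 0.24 = 15.12
Sum = 61.8
61.8 is ≥ 45 and < 64 → Developing

Developing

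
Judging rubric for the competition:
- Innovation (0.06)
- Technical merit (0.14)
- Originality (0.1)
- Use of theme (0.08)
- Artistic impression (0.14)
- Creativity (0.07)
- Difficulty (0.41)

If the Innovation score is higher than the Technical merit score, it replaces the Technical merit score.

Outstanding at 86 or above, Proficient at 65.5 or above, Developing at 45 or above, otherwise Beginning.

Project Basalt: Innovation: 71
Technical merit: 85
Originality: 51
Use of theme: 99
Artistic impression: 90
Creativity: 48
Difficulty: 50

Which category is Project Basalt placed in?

Innovation (71) ≤ Technical merit (85), so Technical merit stays at 85.
Weighted total:
  Innovation 71 × 0.06 = 4.26
  Technical merit 85 × 0.14 = 11.9
  Originality 51 × 0.1 = 5.1
  Use of theme 99 × 0.08 = 7.92
  Artistic impression 90 × 0.14 = 12.6
  Creativity 48 × 0.07 = 3.36
  Difficulty 50 × 0.41 = 20.5
Sum = 65.64
65.64 is ≥ 65.5 and < 86 → Proficient

Proficient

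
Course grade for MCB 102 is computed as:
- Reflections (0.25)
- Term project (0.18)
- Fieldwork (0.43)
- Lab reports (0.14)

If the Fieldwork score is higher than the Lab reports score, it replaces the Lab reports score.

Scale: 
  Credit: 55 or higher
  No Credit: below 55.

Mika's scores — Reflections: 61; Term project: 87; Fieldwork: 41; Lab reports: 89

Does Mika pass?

Fieldwork (41) ≤ Lab reports (89), so Lab reports stays at 89.
Weighted total:
  Reflections 61 × 0.25 = 15.25
  Term project 87 × 0.18 = 15.66
  Fieldwork 41 × 0.43 = 17.63
  Lab reports 89 × 0.14 = 12.46
Sum = 61
61 ≥ 55 → Credit

Credit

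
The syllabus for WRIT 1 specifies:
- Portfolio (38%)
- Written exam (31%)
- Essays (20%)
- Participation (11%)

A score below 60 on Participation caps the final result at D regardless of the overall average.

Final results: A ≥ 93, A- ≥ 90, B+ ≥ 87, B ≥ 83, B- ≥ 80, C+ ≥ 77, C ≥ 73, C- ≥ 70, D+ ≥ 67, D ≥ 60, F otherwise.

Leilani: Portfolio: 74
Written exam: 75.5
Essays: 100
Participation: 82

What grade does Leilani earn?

B-

Participation score 82 ≥ 60: minimum met.
Weighted total:
  Portfolio 74 × 0.38 = 28.12
  Written exam 75.5 × 0.31 = 23.405
  Essays 100 × 0.2 = 20
  Participation 82 × 0.11 = 9.02
Sum = 80.545
80.545 is ≥ 80 and < 83 → B-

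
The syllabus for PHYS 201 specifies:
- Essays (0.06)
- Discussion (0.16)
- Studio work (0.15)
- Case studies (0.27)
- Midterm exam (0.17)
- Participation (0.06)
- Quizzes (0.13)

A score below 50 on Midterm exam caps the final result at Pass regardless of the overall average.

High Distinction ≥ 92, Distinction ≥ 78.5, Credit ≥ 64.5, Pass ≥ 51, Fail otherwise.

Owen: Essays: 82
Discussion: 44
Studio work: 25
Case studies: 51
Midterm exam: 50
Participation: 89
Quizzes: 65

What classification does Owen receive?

Pass

Midterm exam score 50 ≥ 50: minimum met.
Weighted total:
  Essays 82 × 0.06 = 4.92
  Discussion 44 × 0.16 = 7.04
  Studio work 25 × 0.15 = 3.75
  Case studies 51 × 0.27 = 13.77
  Midterm exam 50 × 0.17 = 8.5
  Participation 89 × 0.06 = 5.34
  Quizzes 65 × 0.13 = 8.45
Sum = 51.77
51.77 is ≥ 51 and < 64.5 → Pass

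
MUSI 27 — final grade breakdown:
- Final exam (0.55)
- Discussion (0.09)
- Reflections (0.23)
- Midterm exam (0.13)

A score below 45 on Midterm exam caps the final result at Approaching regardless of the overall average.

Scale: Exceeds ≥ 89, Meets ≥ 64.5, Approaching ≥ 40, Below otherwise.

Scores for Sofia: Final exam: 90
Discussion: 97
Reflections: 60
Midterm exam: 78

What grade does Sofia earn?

Meets

Midterm exam score 78 ≥ 45: minimum met.
Weighted total:
  Final exam 90 × 0.55 = 49.5
  Discussion 97 × 0.09 = 8.73
  Reflections 60 × 0.23 = 13.8
  Midterm exam 78 × 0.13 = 10.14
Sum = 82.17
82.17 is ≥ 64.5 and < 89 → Meets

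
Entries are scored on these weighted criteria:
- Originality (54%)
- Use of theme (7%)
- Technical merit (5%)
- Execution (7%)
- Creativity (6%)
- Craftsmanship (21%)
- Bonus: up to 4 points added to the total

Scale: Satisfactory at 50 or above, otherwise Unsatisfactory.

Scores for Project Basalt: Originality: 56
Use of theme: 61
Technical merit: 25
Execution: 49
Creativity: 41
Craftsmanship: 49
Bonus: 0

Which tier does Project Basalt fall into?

Weighted total:
  Originality 56 × 0.54 = 30.24
  Use of theme 61 × 0.07 = 4.27
  Technical merit 25 × 0.05 = 1.25
  Execution 49 × 0.07 = 3.43
  Creativity 41 × 0.06 = 2.46
  Craftsmanship 49 × 0.21 = 10.29
Sum = 51.94
Bonus: 51.94 + 0 = 51.94
51.94 ≥ 50 → Satisfactory

Satisfactory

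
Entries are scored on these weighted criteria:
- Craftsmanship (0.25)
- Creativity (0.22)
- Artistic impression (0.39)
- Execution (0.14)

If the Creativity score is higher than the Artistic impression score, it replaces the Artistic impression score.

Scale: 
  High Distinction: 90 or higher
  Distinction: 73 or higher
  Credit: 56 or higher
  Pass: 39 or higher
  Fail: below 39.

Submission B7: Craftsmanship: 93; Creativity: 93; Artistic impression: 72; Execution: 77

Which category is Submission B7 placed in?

Creativity (93) > Artistic impression (72), so Artistic impression counts as 93.
Weighted total:
  Craftsmanship 93 × 0.25 = 23.25
  Creativity 93 × 0.22 = 20.46
  Artistic impression 93 × 0.39 = 36.27
  Execution 77 × 0.14 = 10.78
Sum = 90.76
90.76 ≥ 90 → High Distinction

High Distinction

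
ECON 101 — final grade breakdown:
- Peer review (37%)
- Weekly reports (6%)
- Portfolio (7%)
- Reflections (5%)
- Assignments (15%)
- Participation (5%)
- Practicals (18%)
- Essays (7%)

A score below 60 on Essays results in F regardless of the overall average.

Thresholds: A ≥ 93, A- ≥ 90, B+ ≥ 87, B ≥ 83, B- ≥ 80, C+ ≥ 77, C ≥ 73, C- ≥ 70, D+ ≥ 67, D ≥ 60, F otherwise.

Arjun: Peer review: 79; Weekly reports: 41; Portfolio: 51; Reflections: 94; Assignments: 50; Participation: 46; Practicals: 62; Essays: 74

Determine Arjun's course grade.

Essays score 74 ≥ 60: minimum met.
Weighted total:
  Peer review 79 × 0.37 = 29.23
  Weekly reports 41 × 0.06 = 2.46
  Portfolio 51 × 0.07 = 3.57
  Reflections 94 × 0.05 = 4.7
  Assignments 50 × 0.15 = 7.5
  Participation 46 × 0.05 = 2.3
  Practicals 62 × 0.18 = 11.16
  Essays 74 × 0.07 = 5.18
Sum = 66.1
66.1 is ≥ 60 and < 67 → D

D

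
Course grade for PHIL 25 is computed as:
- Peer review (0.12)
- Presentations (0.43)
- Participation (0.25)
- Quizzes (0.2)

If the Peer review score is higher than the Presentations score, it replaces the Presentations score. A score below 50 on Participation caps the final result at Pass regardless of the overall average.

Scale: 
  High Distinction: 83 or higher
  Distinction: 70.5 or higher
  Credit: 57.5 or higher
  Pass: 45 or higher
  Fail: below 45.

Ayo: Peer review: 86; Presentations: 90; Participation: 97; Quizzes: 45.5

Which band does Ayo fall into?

Distinction

Peer review (86) ≤ Presentations (90), so Presentations stays at 90.
Participation score 97 ≥ 50: minimum met.
Weighted total:
  Peer review 86 × 0.12 = 10.32
  Presentations 90 × 0.43 = 38.7
  Participation 97 × 0.25 = 24.25
  Quizzes 45.5 × 0.2 = 9.1
Sum = 82.37
82.37 is ≥ 70.5 and < 83 → Distinction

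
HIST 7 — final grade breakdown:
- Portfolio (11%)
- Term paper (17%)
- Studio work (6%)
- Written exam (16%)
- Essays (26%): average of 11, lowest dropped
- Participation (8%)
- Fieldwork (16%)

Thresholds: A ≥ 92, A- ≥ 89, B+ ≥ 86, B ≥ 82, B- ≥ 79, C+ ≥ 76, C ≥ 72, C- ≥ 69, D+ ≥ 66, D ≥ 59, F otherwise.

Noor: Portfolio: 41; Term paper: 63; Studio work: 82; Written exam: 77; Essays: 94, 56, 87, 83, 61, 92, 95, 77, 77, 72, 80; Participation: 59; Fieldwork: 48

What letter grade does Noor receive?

Essays: drop 56 → average of remaining 10 = 818/10 = 81.8
Weighted total:
  Portfolio 41 × 0.11 = 4.51
  Term paper 63 × 0.17 = 10.71
  Studio work 82 × 0.06 = 4.92
  Written exam 77 × 0.16 = 12.32
  Essays 81.8 × 0.26 = 21.268
  Participation 59 × 0.08 = 4.72
  Fieldwork 48 × 0.16 = 7.68
Sum = 66.128
66.128 is ≥ 66 and < 69 → D+

D+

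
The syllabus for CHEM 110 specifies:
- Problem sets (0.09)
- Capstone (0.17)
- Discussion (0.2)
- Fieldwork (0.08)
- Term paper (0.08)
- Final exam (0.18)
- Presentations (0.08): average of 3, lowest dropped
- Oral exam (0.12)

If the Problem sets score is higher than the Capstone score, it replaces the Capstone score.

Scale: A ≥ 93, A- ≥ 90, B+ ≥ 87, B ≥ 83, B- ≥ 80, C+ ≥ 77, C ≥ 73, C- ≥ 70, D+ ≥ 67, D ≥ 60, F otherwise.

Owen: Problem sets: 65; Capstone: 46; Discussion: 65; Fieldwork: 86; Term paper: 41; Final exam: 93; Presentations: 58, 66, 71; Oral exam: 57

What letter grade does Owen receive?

D+

Presentations: drop 58 → average of remaining 2 = 137/2 = 68.5
Problem sets (65) > Capstone (46), so Capstone counts as 65.
Weighted total:
  Problem sets 65 × 0.09 = 5.85
  Capstone 65 × 0.17 = 11.05
  Discussion 65 × 0.2 = 13
  Fieldwork 86 × 0.08 = 6.88
  Term paper 41 × 0.08 = 3.28
  Final exam 93 × 0.18 = 16.74
  Presentations 68.5 × 0.08 = 5.48
  Oral exam 57 × 0.12 = 6.84
Sum = 69.12
69.12 is ≥ 67 and < 70 → D+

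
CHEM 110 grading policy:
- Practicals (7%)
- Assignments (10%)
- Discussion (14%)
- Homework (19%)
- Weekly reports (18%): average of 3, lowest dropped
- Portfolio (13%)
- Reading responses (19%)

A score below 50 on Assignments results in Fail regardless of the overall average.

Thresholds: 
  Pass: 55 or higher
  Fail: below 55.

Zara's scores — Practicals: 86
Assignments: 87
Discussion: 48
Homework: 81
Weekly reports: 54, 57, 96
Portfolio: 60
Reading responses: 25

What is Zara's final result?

Weekly reports: drop 54 → average of remaining 2 = 153/2 = 76.5
Assignments score 87 ≥ 50: minimum met.
Weighted total:
  Practicals 86 × 0.07 = 6.02
  Assignments 87 × 0.1 = 8.7
  Discussion 48 × 0.14 = 6.72
  Homework 81 × 0.19 = 15.39
  Weekly reports 76.5 × 0.18 = 13.77
  Portfolio 60 × 0.13 = 7.8
  Reading responses 25 × 0.19 = 4.75
Sum = 63.15
63.15 ≥ 55 → Pass

Pass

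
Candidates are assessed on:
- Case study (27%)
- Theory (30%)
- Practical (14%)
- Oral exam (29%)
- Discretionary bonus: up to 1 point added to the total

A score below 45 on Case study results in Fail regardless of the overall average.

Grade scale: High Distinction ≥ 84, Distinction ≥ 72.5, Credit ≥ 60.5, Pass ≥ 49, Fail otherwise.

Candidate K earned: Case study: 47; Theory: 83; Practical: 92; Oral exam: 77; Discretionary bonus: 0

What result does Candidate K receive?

Distinction

Case study score 47 ≥ 45: minimum met.
Weighted total:
  Case study 47 × 0.27 = 12.69
  Theory 83 × 0.3 = 24.9
  Practical 92 × 0.14 = 12.88
  Oral exam 77 × 0.29 = 22.33
Sum = 72.8
Discretionary bonus: 72.8 + 0 = 72.8
72.8 is ≥ 72.5 and < 84 → Distinction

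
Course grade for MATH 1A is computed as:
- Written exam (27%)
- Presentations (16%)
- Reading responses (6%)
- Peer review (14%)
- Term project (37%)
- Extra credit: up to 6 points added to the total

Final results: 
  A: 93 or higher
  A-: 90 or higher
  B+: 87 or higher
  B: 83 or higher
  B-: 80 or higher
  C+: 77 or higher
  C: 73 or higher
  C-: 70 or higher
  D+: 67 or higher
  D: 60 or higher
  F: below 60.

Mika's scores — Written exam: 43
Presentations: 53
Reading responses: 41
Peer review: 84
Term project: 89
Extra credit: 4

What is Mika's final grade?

C-

Weighted total:
  Written exam 43 × 0.27 = 11.61
  Presentations 53 × 0.16 = 8.48
  Reading responses 41 × 0.06 = 2.46
  Peer review 84 × 0.14 = 11.76
  Term project 89 × 0.37 = 32.93
Sum = 67.24
Extra credit: 67.24 + 4 = 71.24
71.24 is ≥ 70 and < 73 → C-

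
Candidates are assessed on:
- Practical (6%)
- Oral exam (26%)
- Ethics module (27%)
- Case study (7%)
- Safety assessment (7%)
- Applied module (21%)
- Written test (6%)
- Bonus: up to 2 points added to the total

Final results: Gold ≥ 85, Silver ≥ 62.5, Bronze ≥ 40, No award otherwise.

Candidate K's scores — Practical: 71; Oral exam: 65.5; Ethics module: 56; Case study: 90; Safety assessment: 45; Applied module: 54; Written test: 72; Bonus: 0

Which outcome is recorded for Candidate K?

Weighted total:
  Practical 71 × 0.06 = 4.26
  Oral exam 65.5 × 0.26 = 17.03
  Ethics module 56 × 0.27 = 15.12
  Case study 90 × 0.07 = 6.3
  Safety assessment 45 × 0.07 = 3.15
  Applied module 54 × 0.21 = 11.34
  Written test 72 × 0.06 = 4.32
Sum = 61.52
Bonus: 61.52 + 0 = 61.52
61.52 is ≥ 40 and < 62.5 → Bronze

Bronze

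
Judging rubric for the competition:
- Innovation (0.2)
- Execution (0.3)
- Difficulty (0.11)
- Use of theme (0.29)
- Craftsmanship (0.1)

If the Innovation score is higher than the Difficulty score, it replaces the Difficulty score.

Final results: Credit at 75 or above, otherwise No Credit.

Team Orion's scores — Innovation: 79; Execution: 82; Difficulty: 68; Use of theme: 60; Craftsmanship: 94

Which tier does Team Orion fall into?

Innovation (79) > Difficulty (68), so Difficulty counts as 79.
Weighted total:
  Innovation 79 × 0.2 = 15.8
  Execution 82 × 0.3 = 24.6
  Difficulty 79 × 0.11 = 8.69
  Use of theme 60 × 0.29 = 17.4
  Craftsmanship 94 × 0.1 = 9.4
Sum = 75.89
75.89 ≥ 75 → Credit

Credit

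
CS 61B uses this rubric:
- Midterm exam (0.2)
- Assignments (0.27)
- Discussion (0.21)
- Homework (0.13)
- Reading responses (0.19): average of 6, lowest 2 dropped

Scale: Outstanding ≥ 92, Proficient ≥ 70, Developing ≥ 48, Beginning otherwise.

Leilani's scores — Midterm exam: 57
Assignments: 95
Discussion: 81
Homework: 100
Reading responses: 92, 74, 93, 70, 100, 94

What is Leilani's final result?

Reading responses: drop 70, 74 → average of remaining 4 = 379/4 = 94.75
Weighted total:
  Midterm exam 57 × 0.2 = 11.4
  Assignments 95 × 0.27 = 25.65
  Discussion 81 × 0.21 = 17.01
  Homework 100 × 0.13 = 13
  Reading responses 94.75 × 0.19 = 18.0025
Sum = 85.0625
85.0625 is ≥ 70 and < 92 → Proficient

Proficient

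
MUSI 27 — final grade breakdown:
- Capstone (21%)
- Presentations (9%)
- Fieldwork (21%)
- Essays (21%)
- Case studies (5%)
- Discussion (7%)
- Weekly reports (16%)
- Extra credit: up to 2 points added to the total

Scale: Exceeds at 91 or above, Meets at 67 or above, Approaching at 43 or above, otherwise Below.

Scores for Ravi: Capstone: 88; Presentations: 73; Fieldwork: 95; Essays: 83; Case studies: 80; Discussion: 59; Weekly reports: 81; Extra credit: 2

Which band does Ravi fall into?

Weighted total:
  Capstone 88 × 0.21 = 18.48
  Presentations 73 × 0.09 = 6.57
  Fieldwork 95 × 0.21 = 19.95
  Essays 83 × 0.21 = 17.43
  Case studies 80 × 0.05 = 4
  Discussion 59 × 0.07 = 4.13
  Weekly reports 81 × 0.16 = 12.96
Sum = 83.52
Extra credit: 83.52 + 2 = 85.52
85.52 is ≥ 67 and < 91 → Meets

Meets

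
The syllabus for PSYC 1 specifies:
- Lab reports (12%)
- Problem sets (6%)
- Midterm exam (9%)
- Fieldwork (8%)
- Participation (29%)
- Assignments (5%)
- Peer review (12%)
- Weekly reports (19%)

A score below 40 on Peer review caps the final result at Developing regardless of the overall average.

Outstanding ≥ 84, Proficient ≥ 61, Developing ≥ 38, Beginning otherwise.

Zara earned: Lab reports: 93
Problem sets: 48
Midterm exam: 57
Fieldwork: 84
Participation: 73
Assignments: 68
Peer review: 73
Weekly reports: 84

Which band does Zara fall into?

Peer review score 73 ≥ 40: minimum met.
Weighted total:
  Lab reports 93 × 0.12 = 11.16
  Problem sets 48 × 0.06 = 2.88
  Midterm exam 57 × 0.09 = 5.13
  Fieldwork 84 × 0.08 = 6.72
  Participation 73 × 0.29 = 21.17
  Assignments 68 × 0.05 = 3.4
  Peer review 73 × 0.12 = 8.76
  Weekly reports 84 × 0.19 = 15.96
Sum = 75.18
75.18 is ≥ 61 and < 84 → Proficient

Proficient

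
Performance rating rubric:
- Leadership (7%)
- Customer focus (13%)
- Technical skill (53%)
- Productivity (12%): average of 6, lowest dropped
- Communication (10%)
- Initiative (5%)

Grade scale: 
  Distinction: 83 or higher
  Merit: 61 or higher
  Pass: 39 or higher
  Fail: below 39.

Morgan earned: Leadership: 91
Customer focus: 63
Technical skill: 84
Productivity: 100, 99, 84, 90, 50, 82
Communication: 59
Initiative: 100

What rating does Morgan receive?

Merit

Productivity: drop 50 → average of remaining 5 = 455/5 = 91
Weighted total:
  Leadership 91 × 0.07 = 6.37
  Customer focus 63 × 0.13 = 8.19
  Technical skill 84 × 0.53 = 44.52
  Productivity 91 × 0.12 = 10.92
  Communication 59 × 0.1 = 5.9
  Initiative 100 × 0.05 = 5
Sum = 80.9
80.9 is ≥ 61 and < 83 → Merit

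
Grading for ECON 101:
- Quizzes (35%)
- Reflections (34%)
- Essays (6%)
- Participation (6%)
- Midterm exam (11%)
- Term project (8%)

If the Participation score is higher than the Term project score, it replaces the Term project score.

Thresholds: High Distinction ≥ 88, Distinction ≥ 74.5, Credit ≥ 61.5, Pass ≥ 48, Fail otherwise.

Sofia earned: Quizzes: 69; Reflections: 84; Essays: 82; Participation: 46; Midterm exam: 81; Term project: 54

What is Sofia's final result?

Participation (46) ≤ Term project (54), so Term project stays at 54.
Weighted total:
  Quizzes 69 × 0.35 = 24.15
  Reflections 84 × 0.34 = 28.56
  Essays 82 × 0.06 = 4.92
  Participation 46 × 0.06 = 2.76
  Midterm exam 81 × 0.11 = 8.91
  Term project 54 × 0.08 = 4.32
Sum = 73.62
73.62 is ≥ 61.5 and < 74.5 → Credit

Credit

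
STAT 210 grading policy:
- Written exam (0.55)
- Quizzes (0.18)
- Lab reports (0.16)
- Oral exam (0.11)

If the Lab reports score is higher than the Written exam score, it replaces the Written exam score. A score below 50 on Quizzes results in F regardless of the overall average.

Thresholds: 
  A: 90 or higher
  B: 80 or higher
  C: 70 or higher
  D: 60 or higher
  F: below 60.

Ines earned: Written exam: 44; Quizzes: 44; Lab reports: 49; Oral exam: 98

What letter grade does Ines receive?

F

Lab reports (49) > Written exam (44), so Written exam counts as 49.
Quizzes score 44 < 50: minimum not met.
Weighted total:
  Written exam 49 × 0.55 = 26.95
  Quizzes 44 × 0.18 = 7.92
  Lab reports 49 × 0.16 = 7.84
  Oral exam 98 × 0.11 = 10.78
Sum = 53.49
Because the Quizzes minimum was not met, the result is F.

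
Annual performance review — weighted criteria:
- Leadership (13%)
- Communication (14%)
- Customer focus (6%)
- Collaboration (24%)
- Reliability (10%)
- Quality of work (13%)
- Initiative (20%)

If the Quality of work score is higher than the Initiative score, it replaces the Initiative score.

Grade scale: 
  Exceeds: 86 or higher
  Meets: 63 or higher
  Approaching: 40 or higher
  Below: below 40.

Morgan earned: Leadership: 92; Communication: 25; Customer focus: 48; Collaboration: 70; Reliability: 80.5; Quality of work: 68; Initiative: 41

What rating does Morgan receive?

Quality of work (68) > Initiative (41), so Initiative counts as 68.
Weighted total:
  Leadership 92 × 0.13 = 11.96
  Communication 25 × 0.14 = 3.5
  Customer focus 48 × 0.06 = 2.88
  Collaboration 70 × 0.24 = 16.8
  Reliability 80.5 × 0.1 = 8.05
  Quality of work 68 × 0.13 = 8.84
  Initiative 68 × 0.2 = 13.6
Sum = 65.63
65.63 is ≥ 63 and < 86 → Meets

Meets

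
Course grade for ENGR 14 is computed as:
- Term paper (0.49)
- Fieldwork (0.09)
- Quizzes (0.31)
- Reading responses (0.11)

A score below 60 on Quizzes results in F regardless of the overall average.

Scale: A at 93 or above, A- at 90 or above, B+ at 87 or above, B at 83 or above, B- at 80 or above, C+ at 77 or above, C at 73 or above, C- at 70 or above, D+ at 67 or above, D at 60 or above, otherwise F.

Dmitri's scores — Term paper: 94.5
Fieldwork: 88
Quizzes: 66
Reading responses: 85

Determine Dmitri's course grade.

Quizzes score 66 ≥ 60: minimum met.
Weighted total:
  Term paper 94.5 × 0.49 = 46.305
  Fieldwork 88 × 0.09 = 7.92
  Quizzes 66 × 0.31 = 20.46
  Reading responses 85 × 0.11 = 9.35
Sum = 84.035
84.035 is ≥ 83 and < 87 → B

B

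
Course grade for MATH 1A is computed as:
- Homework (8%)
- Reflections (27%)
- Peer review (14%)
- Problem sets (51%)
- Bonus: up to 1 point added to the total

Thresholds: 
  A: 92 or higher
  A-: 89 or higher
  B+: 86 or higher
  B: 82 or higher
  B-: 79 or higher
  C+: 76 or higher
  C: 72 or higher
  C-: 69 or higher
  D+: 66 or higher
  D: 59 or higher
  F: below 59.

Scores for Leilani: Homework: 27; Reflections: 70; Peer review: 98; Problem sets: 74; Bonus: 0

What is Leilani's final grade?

C

Weighted total:
  Homework 27 × 0.08 = 2.16
  Reflections 70 × 0.27 = 18.9
  Peer review 98 × 0.14 = 13.72
  Problem sets 74 × 0.51 = 37.74
Sum = 72.52
Bonus: 72.52 + 0 = 72.52
72.52 is ≥ 72 and < 76 → C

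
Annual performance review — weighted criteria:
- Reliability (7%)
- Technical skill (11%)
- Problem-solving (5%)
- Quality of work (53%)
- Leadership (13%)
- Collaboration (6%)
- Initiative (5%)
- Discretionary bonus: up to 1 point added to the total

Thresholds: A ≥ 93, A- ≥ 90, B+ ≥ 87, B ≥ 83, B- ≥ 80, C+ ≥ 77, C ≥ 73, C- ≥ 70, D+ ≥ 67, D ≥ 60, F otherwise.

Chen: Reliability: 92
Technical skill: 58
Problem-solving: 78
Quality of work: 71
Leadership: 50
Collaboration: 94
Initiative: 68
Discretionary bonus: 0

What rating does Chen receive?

D+

Weighted total:
  Reliability 92 × 0.07 = 6.44
  Technical skill 58 × 0.11 = 6.38
  Problem-solving 78 × 0.05 = 3.9
  Quality of work 71 × 0.53 = 37.63
  Leadership 50 × 0.13 = 6.5
  Collaboration 94 × 0.06 = 5.64
  Initiative 68 × 0.05 = 3.4
Sum = 69.89
Discretionary bonus: 69.89 + 0 = 69.89
69.89 is ≥ 67 and < 70 → D+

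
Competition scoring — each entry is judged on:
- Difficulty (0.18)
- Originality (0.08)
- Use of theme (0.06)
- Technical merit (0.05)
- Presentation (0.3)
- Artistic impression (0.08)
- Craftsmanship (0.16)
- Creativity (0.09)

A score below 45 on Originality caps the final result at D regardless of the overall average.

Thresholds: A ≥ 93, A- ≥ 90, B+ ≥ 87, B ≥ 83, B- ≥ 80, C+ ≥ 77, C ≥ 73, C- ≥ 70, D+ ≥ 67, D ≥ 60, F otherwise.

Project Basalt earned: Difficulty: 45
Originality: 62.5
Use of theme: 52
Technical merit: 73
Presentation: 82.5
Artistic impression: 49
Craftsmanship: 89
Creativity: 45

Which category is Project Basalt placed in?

D

Originality score 62.5 ≥ 45: minimum met.
Weighted total:
  Difficulty 45 × 0.18 = 8.1
  Originality 62.5 × 0.08 = 5
  Use of theme 52 × 0.06 = 3.12
  Technical merit 73 × 0.05 = 3.65
  Presentation 82.5 × 0.3 = 24.75
  Artistic impression 49 × 0.08 = 3.92
  Craftsmanship 89 × 0.16 = 14.24
  Creativity 45 × 0.09 = 4.05
Sum = 66.83
66.83 is ≥ 60 and < 67 → D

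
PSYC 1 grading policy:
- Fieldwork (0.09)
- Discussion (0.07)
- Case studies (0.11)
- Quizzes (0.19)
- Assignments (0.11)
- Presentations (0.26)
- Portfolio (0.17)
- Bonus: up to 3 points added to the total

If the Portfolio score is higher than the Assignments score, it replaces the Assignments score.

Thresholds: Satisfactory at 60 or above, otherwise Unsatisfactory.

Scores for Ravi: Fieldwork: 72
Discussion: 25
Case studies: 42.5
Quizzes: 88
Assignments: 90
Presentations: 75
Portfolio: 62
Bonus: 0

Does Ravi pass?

Portfolio (62) ≤ Assignments (90), so Assignments stays at 90.
Weighted total:
  Fieldwork 72 × 0.09 = 6.48
  Discussion 25 × 0.07 = 1.75
  Case studies 42.5 × 0.11 = 4.675
  Quizzes 88 × 0.19 = 16.72
  Assignments 90 × 0.11 = 9.9
  Presentations 75 × 0.26 = 19.5
  Portfolio 62 × 0.17 = 10.54
Sum = 69.565
Bonus: 69.565 + 0 = 69.565
69.565 ≥ 60 → Satisfactory

Satisfactory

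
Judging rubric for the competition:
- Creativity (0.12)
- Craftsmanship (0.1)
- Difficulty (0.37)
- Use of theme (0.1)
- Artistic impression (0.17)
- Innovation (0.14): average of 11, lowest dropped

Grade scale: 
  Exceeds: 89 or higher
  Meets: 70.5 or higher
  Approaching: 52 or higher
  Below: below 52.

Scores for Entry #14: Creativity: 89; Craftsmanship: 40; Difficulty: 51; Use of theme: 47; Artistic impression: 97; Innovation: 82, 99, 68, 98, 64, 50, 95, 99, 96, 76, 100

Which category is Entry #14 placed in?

Approaching

Innovation: drop 50 → average of remaining 10 = 877/10 = 87.7
Weighted total:
  Creativity 89 × 0.12 = 10.68
  Craftsmanship 40 × 0.1 = 4
  Difficulty 51 × 0.37 = 18.87
  Use of theme 47 × 0.1 = 4.7
  Artistic impression 97 × 0.17 = 16.49
  Innovation 87.7 × 0.14 = 12.278
Sum = 67.018
67.018 is ≥ 52 and < 70.5 → Approaching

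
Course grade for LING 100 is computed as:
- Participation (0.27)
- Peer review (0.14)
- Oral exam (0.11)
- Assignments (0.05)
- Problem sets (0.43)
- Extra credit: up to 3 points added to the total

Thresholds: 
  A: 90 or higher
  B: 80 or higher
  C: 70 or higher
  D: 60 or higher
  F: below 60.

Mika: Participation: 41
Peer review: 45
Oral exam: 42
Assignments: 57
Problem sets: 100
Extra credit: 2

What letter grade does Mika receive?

Weighted total:
  Participation 41 × 0.27 = 11.07
  Peer review 45 × 0.14 = 6.3
  Oral exam 42 × 0.11 = 4.62
  Assignments 57 × 0.05 = 2.85
  Problem sets 100 × 0.43 = 43
Sum = 67.84
Extra credit: 67.84 + 2 = 69.84
69.84 is ≥ 60 and < 70 → D

D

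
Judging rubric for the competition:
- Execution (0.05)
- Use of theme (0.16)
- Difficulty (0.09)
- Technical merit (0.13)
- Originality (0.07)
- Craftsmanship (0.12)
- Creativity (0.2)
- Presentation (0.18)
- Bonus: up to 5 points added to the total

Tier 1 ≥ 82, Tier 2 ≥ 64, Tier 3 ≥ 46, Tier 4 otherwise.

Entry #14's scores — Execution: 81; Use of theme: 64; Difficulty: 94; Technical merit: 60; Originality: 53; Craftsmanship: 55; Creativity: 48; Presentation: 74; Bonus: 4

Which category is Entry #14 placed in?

Weighted total:
  Execution 81 × 0.05 = 4.05
  Use of theme 64 × 0.16 = 10.24
  Difficulty 94 × 0.09 = 8.46
  Technical merit 60 × 0.13 = 7.8
  Originality 53 × 0.07 = 3.71
  Craftsmanship 55 × 0.12 = 6.6
  Creativity 48 × 0.2 = 9.6
  Presentation 74 × 0.18 = 13.32
Sum = 63.78
Bonus: 63.78 + 4 = 67.78
67.78 is ≥ 64 and < 82 → Tier 2

Tier 2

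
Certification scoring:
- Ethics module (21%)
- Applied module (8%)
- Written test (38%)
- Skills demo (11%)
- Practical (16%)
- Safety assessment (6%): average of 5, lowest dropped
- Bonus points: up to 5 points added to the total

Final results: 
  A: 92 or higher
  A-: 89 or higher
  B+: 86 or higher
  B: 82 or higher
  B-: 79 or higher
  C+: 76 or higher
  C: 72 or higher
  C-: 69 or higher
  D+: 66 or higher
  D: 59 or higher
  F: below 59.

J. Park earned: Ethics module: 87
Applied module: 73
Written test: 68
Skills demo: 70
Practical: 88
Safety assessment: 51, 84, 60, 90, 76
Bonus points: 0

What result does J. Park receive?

C+

Safety assessment: drop 51 → average of remaining 4 = 310/4 = 77.5
Weighted total:
  Ethics module 87 × 0.21 = 18.27
  Applied module 73 × 0.08 = 5.84
  Written test 68 × 0.38 = 25.84
  Skills demo 70 × 0.11 = 7.7
  Practical 88 × 0.16 = 14.08
  Safety assessment 77.5 × 0.06 = 4.65
Sum = 76.38
Bonus points: 76.38 + 0 = 76.38
76.38 is ≥ 76 and < 79 → C+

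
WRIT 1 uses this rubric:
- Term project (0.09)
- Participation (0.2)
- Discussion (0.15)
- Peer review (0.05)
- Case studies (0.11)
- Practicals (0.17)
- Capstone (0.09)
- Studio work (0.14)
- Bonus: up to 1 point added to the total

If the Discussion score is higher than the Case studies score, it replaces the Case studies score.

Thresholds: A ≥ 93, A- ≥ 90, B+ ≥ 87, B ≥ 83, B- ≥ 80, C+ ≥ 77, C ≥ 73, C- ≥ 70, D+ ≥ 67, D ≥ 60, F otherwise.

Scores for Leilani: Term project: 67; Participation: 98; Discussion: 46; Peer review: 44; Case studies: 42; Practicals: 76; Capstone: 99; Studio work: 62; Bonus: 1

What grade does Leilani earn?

Discussion (46) > Case studies (42), so Case studies counts as 46.
Weighted total:
  Term project 67 × 0.09 = 6.03
  Participation 98 × 0.2 = 19.6
  Discussion 46 × 0.15 = 6.9
  Peer review 44 × 0.05 = 2.2
  Case studies 46 × 0.11 = 5.06
  Practicals 76 × 0.17 = 12.92
  Capstone 99 × 0.09 = 8.91
  Studio work 62 × 0.14 = 8.68
Sum = 70.3
Bonus: 70.3 + 1 = 71.3
71.3 is ≥ 70 and < 73 → C-

C-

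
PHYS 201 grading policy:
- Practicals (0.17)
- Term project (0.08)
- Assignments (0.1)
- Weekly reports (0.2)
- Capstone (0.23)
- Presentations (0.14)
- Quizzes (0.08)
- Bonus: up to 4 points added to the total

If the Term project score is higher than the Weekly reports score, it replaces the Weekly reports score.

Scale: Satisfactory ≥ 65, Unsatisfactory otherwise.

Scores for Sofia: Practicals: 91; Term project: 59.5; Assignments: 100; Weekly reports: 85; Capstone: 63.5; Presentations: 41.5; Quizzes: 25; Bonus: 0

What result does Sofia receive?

Satisfactory

Term project (59.5) ≤ Weekly reports (85), so Weekly reports stays at 85.
Weighted total:
  Practicals 91 × 0.17 = 15.47
  Term project 59.5 × 0.08 = 4.76
  Assignments 100 × 0.1 = 10
  Weekly reports 85 × 0.2 = 17
  Capstone 63.5 × 0.23 = 14.605
  Presentations 41.5 × 0.14 = 5.81
  Quizzes 25 × 0.08 = 2
Sum = 69.645
Bonus: 69.645 + 0 = 69.645
69.645 ≥ 65 → Satisfactory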